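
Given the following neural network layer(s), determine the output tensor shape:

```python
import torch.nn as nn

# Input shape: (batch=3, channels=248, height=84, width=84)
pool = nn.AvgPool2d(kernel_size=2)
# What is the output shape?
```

Input: (3, 248, 84, 84) -> Output: (3, 248, 42, 42)

Answer: (3, 248, 42, 42)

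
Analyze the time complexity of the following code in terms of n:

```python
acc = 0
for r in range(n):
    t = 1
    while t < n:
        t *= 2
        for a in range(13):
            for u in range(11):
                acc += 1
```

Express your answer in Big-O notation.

Each loop level contributes: n × log n × 1 × 1. Multiplying the contributions gives O(n log n).

Answer: O(n log n)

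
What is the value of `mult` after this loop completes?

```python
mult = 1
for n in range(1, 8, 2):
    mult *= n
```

Product of 1, 3, 5, ... up to 7
`mult` takes the values: 1 → 3 → 15 → 105

Answer: 105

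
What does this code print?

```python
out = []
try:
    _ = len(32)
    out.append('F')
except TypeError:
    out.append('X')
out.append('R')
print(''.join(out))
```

Execution trace: 'X' (except TypeError) → 'R' (after the try/except). Output: XR

Answer: XR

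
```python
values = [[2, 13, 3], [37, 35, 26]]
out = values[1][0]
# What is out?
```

Trace:
`values = [[2, 13, 3], [37, 35, 26]]` → values = [[2, 13, 3], [37, 35, 26]]
`out = values[1][0]` → out = 37
So out = 37

Answer: 37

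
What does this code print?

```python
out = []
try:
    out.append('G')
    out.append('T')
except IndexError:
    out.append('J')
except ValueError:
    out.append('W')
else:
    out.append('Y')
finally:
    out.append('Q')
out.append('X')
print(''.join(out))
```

Execution trace: 'G' (try body) → 'T' (try body, no exception) → 'Y' (else) → 'Q' (finally) → 'X' (after the try/except). Output: GTYQX

Answer: GTYQX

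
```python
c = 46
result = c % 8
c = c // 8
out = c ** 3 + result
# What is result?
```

Trace:
`c = 46` → c = 46
`result = c % 8` → result = 6
`c = c // 8` → c = 5
`out = c ** 3 + result` → out = 131
So result = 6

Answer: 6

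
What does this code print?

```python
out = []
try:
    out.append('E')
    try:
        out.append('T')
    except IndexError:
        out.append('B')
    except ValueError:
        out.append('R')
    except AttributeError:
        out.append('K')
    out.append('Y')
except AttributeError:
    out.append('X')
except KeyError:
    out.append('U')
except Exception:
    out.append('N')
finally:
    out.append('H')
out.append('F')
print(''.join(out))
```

Execution trace: 'E' (try body) → 'T' (inner try body, no exception) → 'Y' (try body, no exception) → 'H' (finally) → 'F' (after the try/except). Output: ETYHF

Answer: ETYHF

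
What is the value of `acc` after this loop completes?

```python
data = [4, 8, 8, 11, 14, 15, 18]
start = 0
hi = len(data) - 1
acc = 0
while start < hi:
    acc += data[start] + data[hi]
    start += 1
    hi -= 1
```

Sum of pairs from ends
`acc` takes the values: 0 → 22 → 45 → 67

Answer: 67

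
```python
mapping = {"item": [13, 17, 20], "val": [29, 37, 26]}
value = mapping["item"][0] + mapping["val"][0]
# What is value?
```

Trace:
`mapping = {"item": [13, 17, 20], "val": [29, 37, 26]}` → mapping = {'item': [13, 17, 20], 'val': [29, 37, 26]}
`value = mapping["item"][0] + mapping["val"][0]` → value = 42
So value = 42

Answer: 42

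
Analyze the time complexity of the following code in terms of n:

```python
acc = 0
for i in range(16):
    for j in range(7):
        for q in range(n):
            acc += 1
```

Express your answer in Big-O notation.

Each loop level contributes: 1 × 1 × n. Multiplying the contributions gives O(n).

Answer: O(n)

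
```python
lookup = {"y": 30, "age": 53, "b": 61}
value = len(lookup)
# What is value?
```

Trace:
`lookup = {"y": 30, "age": 53, "b": 61}` → lookup = {'y': 30, 'age': 53, 'b': 61}
`value = len(lookup)` → value = 3
So value = 3

Answer: 3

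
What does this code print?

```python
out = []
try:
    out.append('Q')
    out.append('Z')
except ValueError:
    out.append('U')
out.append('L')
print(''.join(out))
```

Execution trace: 'Q' (try body) → 'Z' (try body, no exception) → 'L' (after the try/except). Output: QZL

Answer: QZL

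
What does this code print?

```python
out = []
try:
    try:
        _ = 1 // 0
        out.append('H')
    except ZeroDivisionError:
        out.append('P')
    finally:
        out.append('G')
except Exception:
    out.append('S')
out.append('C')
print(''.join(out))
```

Execution trace: 'P' (inner except ZeroDivisionError) → 'G' (inner finally) → 'C' (after the try/except). Output: PGC

Answer: PGC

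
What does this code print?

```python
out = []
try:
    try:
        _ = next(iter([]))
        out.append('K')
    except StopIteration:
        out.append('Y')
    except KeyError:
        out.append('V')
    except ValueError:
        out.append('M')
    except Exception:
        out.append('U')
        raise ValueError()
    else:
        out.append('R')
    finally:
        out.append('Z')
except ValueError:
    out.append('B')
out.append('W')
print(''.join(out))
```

Execution trace: 'Y' (inner except StopIteration) → 'Z' (inner finally) → 'W' (after the try/except). Output: YZW

Answer: YZW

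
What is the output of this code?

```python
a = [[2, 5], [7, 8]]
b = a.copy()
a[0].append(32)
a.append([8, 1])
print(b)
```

Key concept: shallow copy with nested lists.
Step by step:
`a = [[2, 5], [7, 8]]` → a = [[2, 5], [7, 8]]
`b = a.copy()` → b = [[2, 5], [7, 8]]
`a[0].append(32)` → a = [[2, 5, 32], [7, 8]]; b = [[2, 5, 32], [7, 8]]
`a.append([8, 1])` → a = [[2, 5, 32], [7, 8], [8, 1]]
`print(b)` → prints [[2, 5, 32], [7, 8]]

Answer: [[2, 5, 32], [7, 8]]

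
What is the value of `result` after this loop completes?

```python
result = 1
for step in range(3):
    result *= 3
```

3^3 = 27
`result` takes the values: 1 → 3 → 9 → 27

Answer: 27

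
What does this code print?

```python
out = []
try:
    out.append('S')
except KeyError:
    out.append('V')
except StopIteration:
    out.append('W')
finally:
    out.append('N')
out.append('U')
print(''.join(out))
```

Execution trace: 'S' (try body, no exception) → 'N' (finally) → 'U' (after the try/except). Output: SNU

Answer: SNU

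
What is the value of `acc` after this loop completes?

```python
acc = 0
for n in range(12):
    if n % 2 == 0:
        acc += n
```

Sum of even numbers 0 to 11
`acc` takes the values: 0 → 2 → 6 → 12 → 20 → 30

Answer: 30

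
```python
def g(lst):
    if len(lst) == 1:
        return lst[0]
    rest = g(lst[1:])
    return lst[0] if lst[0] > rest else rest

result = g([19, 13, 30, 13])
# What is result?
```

Recursive max over [19, 13, 30, 13] = 30

Answer: 30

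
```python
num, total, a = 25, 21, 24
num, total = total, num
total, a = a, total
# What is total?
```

Trace:
`num, total, a = 25, 21, 24` → num = 25; total = 21; a = 24
`num, total = total, num` → num = 21; total = 25
`total, a = a, total` → total = 24; a = 25
So total = 24

Answer: 24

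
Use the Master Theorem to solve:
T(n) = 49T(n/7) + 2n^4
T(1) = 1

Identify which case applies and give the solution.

a=49, b=7, f(n)=2n^4. log_7(49) = 2. Since c=4 > 2 and the regularity condition holds (49(n/7)^4 = (49/7^4)n^4 with 49/7^4 < 1), Case 3 applies: T(n) = Θ(f(n)) = O(n^4).

Answer: O(n^4) - Case 3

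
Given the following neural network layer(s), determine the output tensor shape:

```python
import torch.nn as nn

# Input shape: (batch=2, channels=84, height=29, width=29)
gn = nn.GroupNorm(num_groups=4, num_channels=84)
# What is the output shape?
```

Input: (2, 84, 29, 29) -> Output: (2, 84, 29, 29)

Answer: (2, 84, 29, 29)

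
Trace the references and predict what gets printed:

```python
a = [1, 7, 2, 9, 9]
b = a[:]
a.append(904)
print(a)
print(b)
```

Key concept: slice [:] creates copy.
Step by step:
`a = [1, 7, 2, 9, 9]` → a = [1, 7, 2, 9, 9]
`b = a[:]` → b = [1, 7, 2, 9, 9]
`a.append(904)` → a = [1, 7, 2, 9, 9, 904]
`print(a)` → prints [1, 7, 2, 9, 9, 904]
`print(b)` → prints [1, 7, 2, 9, 9]

Answer:
[1, 7, 2, 9, 9, 904]
[1, 7, 2, 9, 9]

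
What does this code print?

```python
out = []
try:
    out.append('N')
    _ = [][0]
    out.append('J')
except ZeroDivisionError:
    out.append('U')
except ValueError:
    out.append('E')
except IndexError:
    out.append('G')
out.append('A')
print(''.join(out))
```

Execution trace: 'N' (try body) → 'G' (except IndexError) → 'A' (after the try/except). Output: NGA

Answer: NGA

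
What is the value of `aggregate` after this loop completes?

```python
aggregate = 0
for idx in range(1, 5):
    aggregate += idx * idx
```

Sum of squares 1² to 4² = 30
`aggregate` takes the values: 0 → 1 → 5 → 14 → 30

Answer: 30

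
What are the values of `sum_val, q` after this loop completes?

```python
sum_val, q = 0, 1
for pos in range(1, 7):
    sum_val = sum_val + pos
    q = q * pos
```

Sum and factorial of 1 to 6
`sum_val, q` takes the values: (0, 1) → (1, 1) → (3, 1) → (3, 2) → (6, 2) → (6, 6) → (10, 6) → (10, 24) → (15, 24) → (15, 120) → (21, 120) → (21, 720)

Answer: 21, 720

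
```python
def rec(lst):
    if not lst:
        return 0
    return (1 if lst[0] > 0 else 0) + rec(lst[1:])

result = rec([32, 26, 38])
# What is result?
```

Count of positive elements in [32, 26, 38] = 3

Answer: 3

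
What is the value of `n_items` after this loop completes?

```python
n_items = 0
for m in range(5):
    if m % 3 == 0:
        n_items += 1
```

Count numbers divisible by 3 in range(5)
`n_items` takes the values: 0 → 1 → 2

Answer: 2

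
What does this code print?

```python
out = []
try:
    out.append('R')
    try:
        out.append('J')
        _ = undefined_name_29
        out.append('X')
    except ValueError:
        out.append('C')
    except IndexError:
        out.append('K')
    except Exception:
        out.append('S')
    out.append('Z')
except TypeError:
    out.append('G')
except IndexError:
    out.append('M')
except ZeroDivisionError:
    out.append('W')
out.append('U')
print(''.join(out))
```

Execution trace: 'R' (try body) → 'J' (inner try body) → 'S' (inner except Exception) → 'Z' (try body, no exception) → 'U' (after the try/except). Output: RJSZU

Answer: RJSZU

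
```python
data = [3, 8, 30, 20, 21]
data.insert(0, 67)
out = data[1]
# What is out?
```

Trace:
`data = [3, 8, 30, 20, 21]` → data = [3, 8, 30, 20, 21]
`data.insert(0, 67)` → data = [67, 3, 8, 30, 20, 21]
`out = data[1]` → out = 3
So out = 3

Answer: 3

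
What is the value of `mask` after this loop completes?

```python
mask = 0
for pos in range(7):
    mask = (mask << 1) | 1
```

Build 7 consecutive 1-bits: 0b1111111
`mask` takes the values: 0 → 1 → 3 → 7 → 15 → 31 → 63 → 127

Answer: 127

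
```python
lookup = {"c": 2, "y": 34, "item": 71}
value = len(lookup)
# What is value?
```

Trace:
`lookup = {"c": 2, "y": 34, "item": 71}` → lookup = {'c': 2, 'y': 34, 'item': 71}
`value = len(lookup)` → value = 3
So value = 3

Answer: 3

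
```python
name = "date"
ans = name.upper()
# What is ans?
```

Trace:
`name = "date"` → name = 'date'
`ans = name.upper()` → ans = 'DATE'
So ans = 'DATE'

Answer: 'DATE'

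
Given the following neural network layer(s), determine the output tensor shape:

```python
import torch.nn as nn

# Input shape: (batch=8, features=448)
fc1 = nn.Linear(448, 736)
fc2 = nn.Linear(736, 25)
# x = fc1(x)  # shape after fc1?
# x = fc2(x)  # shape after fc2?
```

Input: (8, 448) -> after fc1: (8, 736) -> Output: (8, 25)

Answer: (8, 25)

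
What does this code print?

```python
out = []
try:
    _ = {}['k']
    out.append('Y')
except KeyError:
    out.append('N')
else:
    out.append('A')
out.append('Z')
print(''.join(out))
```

Execution trace: 'N' (except KeyError) → 'Z' (after the try/except). Output: NZ

Answer: NZ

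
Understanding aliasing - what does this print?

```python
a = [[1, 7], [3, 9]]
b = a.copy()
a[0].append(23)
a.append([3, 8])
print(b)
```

Key concept: shallow copy with nested lists.
Step by step:
`a = [[1, 7], [3, 9]]` → a = [[1, 7], [3, 9]]
`b = a.copy()` → b = [[1, 7], [3, 9]]
`a[0].append(23)` → a = [[1, 7, 23], [3, 9]]; b = [[1, 7, 23], [3, 9]]
`a.append([3, 8])` → a = [[1, 7, 23], [3, 9], [3, 8]]
`print(b)` → prints [[1, 7, 23], [3, 9]]

Answer: [[1, 7, 23], [3, 9]]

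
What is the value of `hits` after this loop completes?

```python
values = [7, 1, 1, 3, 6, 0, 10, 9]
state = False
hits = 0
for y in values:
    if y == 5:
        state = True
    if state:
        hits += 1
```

Count elements after first 5 in [7, 1, 1, 3, 6, 0, 10, 9]
`hits` takes the values: 0

Answer: 0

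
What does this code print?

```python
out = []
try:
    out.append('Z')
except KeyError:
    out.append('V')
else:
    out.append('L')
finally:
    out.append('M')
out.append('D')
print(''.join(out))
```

Execution trace: 'Z' (try body, no exception) → 'L' (else) → 'M' (finally) → 'D' (after the try/except). Output: ZLMD

Answer: ZLMD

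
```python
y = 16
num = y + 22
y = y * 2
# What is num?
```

Trace:
`y = 16` → y = 16
`num = y + 22` → num = 38
`y = y * 2` → y = 32
So num = 38

Answer: 38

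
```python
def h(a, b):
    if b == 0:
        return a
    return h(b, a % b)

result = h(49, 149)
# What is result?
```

h(49, 149) -> h(149, 49) -> h(49, 2) -> h(2, 1) -> h(1, 0) -> 1

Answer: 1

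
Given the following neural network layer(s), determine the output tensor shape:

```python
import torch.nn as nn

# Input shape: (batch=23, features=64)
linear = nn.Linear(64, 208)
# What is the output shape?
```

Input: (23, 64) -> Output: (23, 208)

Answer: (23, 208)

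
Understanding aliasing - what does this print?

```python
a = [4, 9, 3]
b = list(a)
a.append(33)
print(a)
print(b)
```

Key concept: list() constructor creates copy.
Step by step:
`a = [4, 9, 3]` → a = [4, 9, 3]
`b = list(a)` → b = [4, 9, 3]
`a.append(33)` → a = [4, 9, 3, 33]
`print(a)` → prints [4, 9, 3, 33]
`print(b)` → prints [4, 9, 3]

Answer:
[4, 9, 3, 33]
[4, 9, 3]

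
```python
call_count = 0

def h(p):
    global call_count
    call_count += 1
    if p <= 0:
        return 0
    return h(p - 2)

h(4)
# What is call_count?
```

Linear recursion stepping by 2: 3 calls from p=4 down to ≤0.

Answer: 3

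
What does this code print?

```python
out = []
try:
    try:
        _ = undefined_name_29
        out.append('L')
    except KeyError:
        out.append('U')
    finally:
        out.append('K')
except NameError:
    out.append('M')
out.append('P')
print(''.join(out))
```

Execution trace: 'K' (inner finally) → 'M' (outer except NameError) → 'P' (after the try/except). Output: KMP

Answer: KMP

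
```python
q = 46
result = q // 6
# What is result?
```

Trace:
`q = 46` → q = 46
`result = q // 6` → result = 7
So result = 7

Answer: 7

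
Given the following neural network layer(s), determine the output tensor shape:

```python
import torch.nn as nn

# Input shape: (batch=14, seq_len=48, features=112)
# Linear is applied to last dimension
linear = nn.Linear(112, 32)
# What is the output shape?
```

Input: (14, 48, 112) -> Output: (14, 48, 32)

Answer: (14, 48, 32)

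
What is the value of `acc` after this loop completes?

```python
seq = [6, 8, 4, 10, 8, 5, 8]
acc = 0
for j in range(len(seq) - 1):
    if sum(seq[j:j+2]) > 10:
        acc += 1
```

Count windows with sum > 10
`acc` takes the values: 0 → 1 → 2 → 3 → 4 → 5 → 6

Answer: 6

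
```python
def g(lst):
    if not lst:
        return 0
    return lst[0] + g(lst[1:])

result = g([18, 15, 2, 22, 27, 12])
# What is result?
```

18 + 15 + 2 + 22 + 27 + 12 + 0 = 96

Answer: 96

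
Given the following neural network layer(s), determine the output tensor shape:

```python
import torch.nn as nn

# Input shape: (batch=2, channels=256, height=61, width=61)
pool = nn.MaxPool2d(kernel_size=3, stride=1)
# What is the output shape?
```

Input: (2, 256, 61, 61) -> Output: (2, 256, 59, 59)

Answer: (2, 256, 59, 59)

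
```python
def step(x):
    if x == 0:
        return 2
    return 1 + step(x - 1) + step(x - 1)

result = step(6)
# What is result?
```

step(x) = 1 + 2·step(x-1), step(0)=2. Closed form: (2+1)·2^6 - 1 = 191.

Answer: 191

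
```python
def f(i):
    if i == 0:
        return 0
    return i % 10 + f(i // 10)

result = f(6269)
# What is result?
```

Sum of digits of 6269: 9 + 6 + 2 + 6 = 23

Answer: 23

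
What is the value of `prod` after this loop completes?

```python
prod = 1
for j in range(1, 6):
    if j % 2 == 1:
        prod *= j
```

Product of odd numbers 1 to 5
`prod` takes the values: 1 → 3 → 15

Answer: 15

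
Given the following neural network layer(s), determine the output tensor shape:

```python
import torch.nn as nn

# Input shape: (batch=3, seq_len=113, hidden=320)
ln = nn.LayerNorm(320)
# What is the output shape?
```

Input: (3, 113, 320) -> Output: (3, 113, 320)

Answer: (3, 113, 320)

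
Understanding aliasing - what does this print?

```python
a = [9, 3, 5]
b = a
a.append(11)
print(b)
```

Key concept: basic list aliasing.
Step by step:
`a = [9, 3, 5]` → a = [9, 3, 5]
`b = a` → b = [9, 3, 5] (same object as a)
`a.append(11)` → a = [9, 3, 5, 11] (same object as b); b = [9, 3, 5, 11] (same object as a)
`print(b)` → prints [9, 3, 5, 11]

Answer: [9, 3, 5, 11]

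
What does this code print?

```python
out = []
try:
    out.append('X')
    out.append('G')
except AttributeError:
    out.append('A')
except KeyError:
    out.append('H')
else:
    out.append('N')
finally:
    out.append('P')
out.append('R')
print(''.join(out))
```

Execution trace: 'X' (try body) → 'G' (try body, no exception) → 'N' (else) → 'P' (finally) → 'R' (after the try/except). Output: XGNPR

Answer: XGNPR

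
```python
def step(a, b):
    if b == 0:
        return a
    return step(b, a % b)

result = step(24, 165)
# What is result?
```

step(24, 165) -> step(165, 24) -> step(24, 21) -> step(21, 3) -> step(3, 0) -> 3

Answer: 3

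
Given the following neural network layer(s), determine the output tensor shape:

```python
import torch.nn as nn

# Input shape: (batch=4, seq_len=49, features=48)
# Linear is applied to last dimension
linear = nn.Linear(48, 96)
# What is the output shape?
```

Input: (4, 49, 48) -> Output: (4, 49, 96)

Answer: (4, 49, 96)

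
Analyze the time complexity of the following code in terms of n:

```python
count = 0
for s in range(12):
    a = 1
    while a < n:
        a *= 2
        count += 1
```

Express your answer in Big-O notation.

Each loop level contributes: 1 × log n. Multiplying the contributions gives O(log n).

Answer: O(log n)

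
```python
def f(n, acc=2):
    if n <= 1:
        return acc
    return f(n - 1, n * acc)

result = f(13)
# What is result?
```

Accumulator trace (n, acc): (13, 2) -> (12, 26) -> (11, 312) -> (10, 3432) -> (9, 34320) -> (8, 308880) -> (7, 2471040) -> (6, 17297280) -> (5, 103783680) -> (4, 518918400) -> (3, 2075673600) -> (2, 6227020800) -> (1, 12454041600) -> return 12454041600

Answer: 12454041600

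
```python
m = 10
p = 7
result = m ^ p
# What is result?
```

Trace:
`m = 10` → m = 10
`p = 7` → p = 7
`result = m ^ p` → result = 13
So result = 13

Answer: 13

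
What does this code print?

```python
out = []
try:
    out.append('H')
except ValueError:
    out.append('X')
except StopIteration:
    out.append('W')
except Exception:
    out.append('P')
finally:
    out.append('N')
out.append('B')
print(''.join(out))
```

Execution trace: 'H' (try body, no exception) → 'N' (finally) → 'B' (after the try/except). Output: HNB

Answer: HNB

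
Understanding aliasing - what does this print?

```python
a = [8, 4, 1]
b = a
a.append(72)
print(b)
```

Key concept: basic list aliasing.
Step by step:
`a = [8, 4, 1]` → a = [8, 4, 1]
`b = a` → b = [8, 4, 1] (same object as a)
`a.append(72)` → a = [8, 4, 1, 72] (same object as b); b = [8, 4, 1, 72] (same object as a)
`print(b)` → prints [8, 4, 1, 72]

Answer: [8, 4, 1, 72]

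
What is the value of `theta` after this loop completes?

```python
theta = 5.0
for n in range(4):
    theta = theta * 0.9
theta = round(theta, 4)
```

Exponential decay: 5.0 * 0.9^4
`theta` takes the values: 5.0 → 4.5 → 4.05 → 3.645 → 3.2805

Answer: 3.2805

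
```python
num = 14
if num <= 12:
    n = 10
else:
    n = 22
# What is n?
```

Trace:
`num = 14` → num = 14
`if num <= 12: ...` → num <= 12 is False, take else branch → n = 22
So n = 22

Answer: 22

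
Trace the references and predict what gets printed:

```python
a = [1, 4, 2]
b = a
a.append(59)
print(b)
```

Key concept: basic list aliasing.
Step by step:
`a = [1, 4, 2]` → a = [1, 4, 2]
`b = a` → b = [1, 4, 2] (same object as a)
`a.append(59)` → a = [1, 4, 2, 59] (same object as b); b = [1, 4, 2, 59] (same object as a)
`print(b)` → prints [1, 4, 2, 59]

Answer: [1, 4, 2, 59]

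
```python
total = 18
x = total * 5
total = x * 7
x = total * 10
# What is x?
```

Trace:
`total = 18` → total = 18
`x = total * 5` → x = 90
`total = x * 7` → total = 630
`x = total * 10` → x = 6300
So x = 6300

Answer: 6300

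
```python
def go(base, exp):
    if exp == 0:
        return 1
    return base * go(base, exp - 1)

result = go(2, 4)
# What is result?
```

go(2, 4) = 2 * 2 * 2 * 2 = 16

Answer: 16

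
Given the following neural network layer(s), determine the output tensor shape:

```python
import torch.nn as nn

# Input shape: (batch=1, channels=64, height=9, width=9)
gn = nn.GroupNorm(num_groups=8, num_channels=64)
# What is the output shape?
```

Input: (1, 64, 9, 9) -> Output: (1, 64, 9, 9)

Answer: (1, 64, 9, 9)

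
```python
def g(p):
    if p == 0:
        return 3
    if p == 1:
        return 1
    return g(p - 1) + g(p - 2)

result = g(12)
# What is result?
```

Build up from base cases: g(0)=3, g(1)=1, g(2)=4, g(3)=5, g(4)=9, g(5)=14, g(6)=23, ..., g(12)=411

Answer: 411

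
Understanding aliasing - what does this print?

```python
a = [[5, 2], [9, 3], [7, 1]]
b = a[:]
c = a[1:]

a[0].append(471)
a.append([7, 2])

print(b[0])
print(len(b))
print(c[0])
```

Key concept: slice with nested mutation.
Step by step:
`a = [[5, 2], [9, 3], [7, 1]]` → a = [[5, 2], [9, 3], [7, 1]]
`b = a[:]` → b = [[5, 2], [9, 3], [7, 1]]
`c = a[1:]` → c = [[9, 3], [7, 1]]
`a[0].append(471)` → a = [[5, 2, 471], [9, 3], [7, 1]]; b = [[5, 2, 471], [9, 3], [7, 1]]
`a.append([7, 2])` → a = [[5, 2, 471], [9, 3], [7, 1], [7, 2]]
`print(b[0])` → prints [5, 2, 471]
`print(len(b))` → prints 3
`print(c[0])` → prints [9, 3]

Answer:
[5, 2, 471]
3
[9, 3]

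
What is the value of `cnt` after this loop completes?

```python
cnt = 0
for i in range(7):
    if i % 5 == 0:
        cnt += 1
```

Count numbers divisible by 5 in range(7)
`cnt` takes the values: 0 → 1 → 2

Answer: 2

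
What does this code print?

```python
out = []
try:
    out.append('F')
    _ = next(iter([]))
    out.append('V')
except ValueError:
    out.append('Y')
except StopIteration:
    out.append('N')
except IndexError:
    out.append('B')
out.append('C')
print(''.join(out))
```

Execution trace: 'F' (try body) → 'N' (except StopIteration) → 'C' (after the try/except). Output: FNC

Answer: FNC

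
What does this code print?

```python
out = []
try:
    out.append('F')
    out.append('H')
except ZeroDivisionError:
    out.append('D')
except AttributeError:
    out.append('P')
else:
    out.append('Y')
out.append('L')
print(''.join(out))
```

Execution trace: 'F' (try body) → 'H' (try body, no exception) → 'Y' (else) → 'L' (after the try/except). Output: FHYL

Answer: FHYL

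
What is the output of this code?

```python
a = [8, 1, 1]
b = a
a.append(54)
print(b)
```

Key concept: basic list aliasing.
Step by step:
`a = [8, 1, 1]` → a = [8, 1, 1]
`b = a` → b = [8, 1, 1] (same object as a)
`a.append(54)` → a = [8, 1, 1, 54] (same object as b); b = [8, 1, 1, 54] (same object as a)
`print(b)` → prints [8, 1, 1, 54]

Answer: [8, 1, 1, 54]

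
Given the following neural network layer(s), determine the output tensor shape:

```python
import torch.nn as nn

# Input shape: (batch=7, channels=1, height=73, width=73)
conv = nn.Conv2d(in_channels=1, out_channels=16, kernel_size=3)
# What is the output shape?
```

Input: (7, 1, 73, 73) -> Output: (7, 16, 71, 71)

Answer: (7, 16, 71, 71)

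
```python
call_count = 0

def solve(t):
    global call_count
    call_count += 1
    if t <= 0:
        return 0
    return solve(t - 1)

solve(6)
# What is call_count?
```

Linear recursion stepping by 1: 7 calls from t=6 down to ≤0.

Answer: 7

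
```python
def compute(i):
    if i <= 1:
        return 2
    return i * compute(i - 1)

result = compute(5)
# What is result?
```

compute(5) = 5 * 4 * 3 * 2 * 2 = 240

Answer: 240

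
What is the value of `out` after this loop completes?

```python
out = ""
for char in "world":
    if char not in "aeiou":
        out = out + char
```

Remove vowels from 'world'
`out` takes the values: "" → "w" → "wr" → "wrl" → "wrld"

Answer: "wrld"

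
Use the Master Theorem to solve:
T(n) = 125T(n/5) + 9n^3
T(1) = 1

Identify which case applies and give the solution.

a=125, b=5, f(n)=9n^3. log_5(125) = 3. Since c=3 = 3, Case 2 applies: T(n) = Θ(n^log_b(a) · log n) = O(n^3 log n).

Answer: O(n^3 log n) - Case 2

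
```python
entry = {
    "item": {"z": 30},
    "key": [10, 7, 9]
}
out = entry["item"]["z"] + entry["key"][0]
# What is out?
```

Trace:
`entry = { ...` → entry = {'item': {'z': 30}, 'key': [10, 7, 9]}
`out = entry["item"]["z"] + entry["key"][0]` → out = 40
So out = 40

Answer: 40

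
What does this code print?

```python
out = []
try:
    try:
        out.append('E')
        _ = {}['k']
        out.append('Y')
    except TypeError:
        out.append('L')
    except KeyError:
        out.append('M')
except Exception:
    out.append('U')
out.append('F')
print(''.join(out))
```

Execution trace: 'E' (inner try body) → 'M' (inner except KeyError) → 'F' (after the try/except). Output: EMF

Answer: EMF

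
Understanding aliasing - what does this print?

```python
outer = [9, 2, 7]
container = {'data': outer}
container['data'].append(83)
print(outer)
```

Key concept: dict holds reference to list.
Step by step:
`outer = [9, 2, 7]` → outer = [9, 2, 7]
`container = {'data': outer}` → container = {'data': [9, 2, 7]}
`container['data'].append(83)` → outer = [9, 2, 7, 83]; container = {'data': [9, 2, 7, 83]}
`print(outer)` → prints [9, 2, 7, 83]

Answer: [9, 2, 7, 83]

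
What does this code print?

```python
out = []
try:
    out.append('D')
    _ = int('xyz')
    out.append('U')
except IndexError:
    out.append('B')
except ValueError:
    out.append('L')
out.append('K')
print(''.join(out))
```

Execution trace: 'D' (try body) → 'L' (except ValueError) → 'K' (after the try/except). Output: DLK

Answer: DLK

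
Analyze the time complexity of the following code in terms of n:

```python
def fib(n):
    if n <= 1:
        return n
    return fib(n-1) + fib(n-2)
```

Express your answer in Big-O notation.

This is Recursive Fibonacci (naive). Time complexity: O(2^n).

Answer: O(2^n)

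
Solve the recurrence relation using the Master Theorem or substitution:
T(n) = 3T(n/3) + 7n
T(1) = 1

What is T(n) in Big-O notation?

By Master Theorem: a=3, b=3, f(n)=7n. Since log_3(3) = 1 and f(n) = Θ(n^1), Case 2 applies. T(n) = O(n log n).

Answer: O(n log n)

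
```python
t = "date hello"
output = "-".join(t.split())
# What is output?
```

Trace:
`t = "date hello"` → t = 'date hello'
`output = "-".join(t.split())` → output = 'date-hello'
So output = 'date-hello'

Answer: 'date-hello'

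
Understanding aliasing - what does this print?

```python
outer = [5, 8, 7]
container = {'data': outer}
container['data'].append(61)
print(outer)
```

Key concept: dict holds reference to list.
Step by step:
`outer = [5, 8, 7]` → outer = [5, 8, 7]
`container = {'data': outer}` → container = {'data': [5, 8, 7]}
`container['data'].append(61)` → outer = [5, 8, 7, 61]; container = {'data': [5, 8, 7, 61]}
`print(outer)` → prints [5, 8, 7, 61]

Answer: [5, 8, 7, 61]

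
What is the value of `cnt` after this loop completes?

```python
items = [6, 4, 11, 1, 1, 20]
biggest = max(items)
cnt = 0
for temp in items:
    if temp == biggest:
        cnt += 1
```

Count of max value 20 in [6, 4, 11, 1, 1, 20]
`cnt` takes the values: 0 → 1

Answer: 1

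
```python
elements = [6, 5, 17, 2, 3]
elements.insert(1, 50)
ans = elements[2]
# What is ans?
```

Trace:
`elements = [6, 5, 17, 2, 3]` → elements = [6, 5, 17, 2, 3]
`elements.insert(1, 50)` → elements = [6, 50, 5, 17, 2, 3]
`ans = elements[2]` → ans = 5
So ans = 5

Answer: 5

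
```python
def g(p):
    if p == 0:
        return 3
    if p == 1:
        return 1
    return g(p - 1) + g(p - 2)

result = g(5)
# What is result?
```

Build up from base cases: g(0)=3, g(1)=1, g(2)=4, g(3)=5, g(4)=9, g(5)=14

Answer: 14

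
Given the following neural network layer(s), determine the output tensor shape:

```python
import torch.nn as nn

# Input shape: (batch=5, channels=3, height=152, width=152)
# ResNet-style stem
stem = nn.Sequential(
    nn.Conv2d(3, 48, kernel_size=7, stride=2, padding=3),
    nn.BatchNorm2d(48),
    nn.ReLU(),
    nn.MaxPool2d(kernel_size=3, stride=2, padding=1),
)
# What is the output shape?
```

Input: (5, 3, 152, 152) -> after Conv2d 7x7 stride=2: (5, 48, 76, 76) -> Output: (5, 48, 38, 38)

Answer: (5, 48, 38, 38)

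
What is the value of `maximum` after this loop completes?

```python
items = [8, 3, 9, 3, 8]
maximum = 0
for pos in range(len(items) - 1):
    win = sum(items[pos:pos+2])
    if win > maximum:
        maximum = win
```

Max sum of 2-element window in [8, 3, 9, 3, 8]
`maximum` takes the values: 0 → 11 → 12

Answer: 12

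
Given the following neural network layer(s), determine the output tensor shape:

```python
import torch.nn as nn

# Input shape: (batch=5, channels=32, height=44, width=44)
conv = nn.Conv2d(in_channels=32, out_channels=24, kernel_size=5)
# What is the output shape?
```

Input: (5, 32, 44, 44) -> Output: (5, 24, 40, 40)

Answer: (5, 24, 40, 40)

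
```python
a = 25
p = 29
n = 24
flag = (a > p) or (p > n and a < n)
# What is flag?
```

Trace:
`a = 25` → a = 25
`p = 29` → p = 29
`n = 24` → n = 24
`flag = (a > p) or (p > n and a < n)` → flag = False
So flag = False

Answer: False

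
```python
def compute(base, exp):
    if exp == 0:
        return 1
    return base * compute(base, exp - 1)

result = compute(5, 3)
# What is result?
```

compute(5, 3) = 5 * 5 * 5 = 125

Answer: 125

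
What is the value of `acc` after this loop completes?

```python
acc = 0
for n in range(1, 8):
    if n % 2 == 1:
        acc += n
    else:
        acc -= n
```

Add odd, subtract even
`acc` takes the values: 0 → 1 → -1 → 2 → -2 → 3 → -3 → 4

Answer: 4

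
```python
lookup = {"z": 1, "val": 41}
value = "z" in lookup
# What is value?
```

Trace:
`lookup = {"z": 1, "val": 41}` → lookup = {'z': 1, 'val': 41}
`value = "z" in lookup` → value = True
So value = True

Answer: True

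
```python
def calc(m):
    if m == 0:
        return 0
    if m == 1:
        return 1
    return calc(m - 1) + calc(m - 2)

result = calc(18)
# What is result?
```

Build up from base cases: calc(0)=0, calc(1)=1, calc(2)=1, calc(3)=2, calc(4)=3, calc(5)=5, calc(6)=8, ..., calc(18)=2584

Answer: 2584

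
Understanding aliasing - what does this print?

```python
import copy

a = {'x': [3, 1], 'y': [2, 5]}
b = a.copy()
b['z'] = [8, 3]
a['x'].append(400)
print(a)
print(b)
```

Key concept: shallow copy of dict with mutable values.
Step by step:
`a = {'x': [3, 1], 'y': [2, 5]}` → a = {'x': [3, 1], 'y': [2, 5]}
`b = a.copy()` → b = {'x': [3, 1], 'y': [2, 5]}
`b['z'] = [8, 3]` → b = {'x': [3, 1], 'y': [2, 5], 'z': [8, 3]}
`a['x'].append(400)` → a = {'x': [3, 1, 400], 'y': [2, 5]}; b = {'x': [3, 1, 400], 'y': [2, 5], 'z': [8, 3]}
`print(a)` → prints {'x': [3, 1, 400], 'y': [2, 5]}
`print(b)` → prints {'x': [3, 1, 400], 'y': [2, 5], 'z': [8, 3]}

Answer:
{'x': [3, 1, 400], 'y': [2, 5]}
{'x': [3, 1, 400], 'y': [2, 5], 'z': [8, 3]}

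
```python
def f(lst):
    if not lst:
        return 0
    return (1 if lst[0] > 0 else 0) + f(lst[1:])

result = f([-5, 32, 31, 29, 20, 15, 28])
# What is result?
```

Count of positive elements in [-5, 32, 31, 29, 20, 15, 28] = 6

Answer: 6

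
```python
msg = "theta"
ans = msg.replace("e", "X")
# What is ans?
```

Trace:
`msg = "theta"` → msg = 'theta'
`ans = msg.replace("e", "X")` → ans = 'thXta'
So ans = 'thXta'

Answer: 'thXta'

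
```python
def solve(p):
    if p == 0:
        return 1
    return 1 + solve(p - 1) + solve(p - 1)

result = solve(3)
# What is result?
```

solve(p) = 1 + 2·solve(p-1), solve(0)=1. Closed form: (1+1)·2^3 - 1 = 15.

Answer: 15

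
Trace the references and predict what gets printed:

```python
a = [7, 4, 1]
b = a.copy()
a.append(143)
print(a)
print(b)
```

Key concept: list.copy() creates independent copy.
Step by step:
`a = [7, 4, 1]` → a = [7, 4, 1]
`b = a.copy()` → b = [7, 4, 1]
`a.append(143)` → a = [7, 4, 1, 143]
`print(a)` → prints [7, 4, 1, 143]
`print(b)` → prints [7, 4, 1]

Answer:
[7, 4, 1, 143]
[7, 4, 1]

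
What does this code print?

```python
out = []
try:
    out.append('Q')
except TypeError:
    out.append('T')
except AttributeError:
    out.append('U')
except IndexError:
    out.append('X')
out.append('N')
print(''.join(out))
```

Execution trace: 'Q' (try body, no exception) → 'N' (after the try/except). Output: QN

Answer: QN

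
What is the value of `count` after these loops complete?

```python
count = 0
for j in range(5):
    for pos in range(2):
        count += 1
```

5 * 2 = 10
`count` takes the values: 0 → 1 → 2 → 3 → 4 → 5 → 6 → 7 → 8 → 9 → 10

Answer: 10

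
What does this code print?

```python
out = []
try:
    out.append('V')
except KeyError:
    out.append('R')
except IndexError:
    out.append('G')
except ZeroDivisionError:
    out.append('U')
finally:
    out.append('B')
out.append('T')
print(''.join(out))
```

Execution trace: 'V' (try body, no exception) → 'B' (finally) → 'T' (after the try/except). Output: VBT

Answer: VBT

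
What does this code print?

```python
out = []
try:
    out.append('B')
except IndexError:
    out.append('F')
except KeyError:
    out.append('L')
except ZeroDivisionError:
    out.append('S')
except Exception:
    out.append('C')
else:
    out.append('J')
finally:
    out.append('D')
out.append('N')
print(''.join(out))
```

Execution trace: 'B' (try body, no exception) → 'J' (else) → 'D' (finally) → 'N' (after the try/except). Output: BJDN

Answer: BJDN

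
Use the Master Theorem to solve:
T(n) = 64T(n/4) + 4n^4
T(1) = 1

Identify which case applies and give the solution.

a=64, b=4, f(n)=4n^4. log_4(64) = 3. Since c=4 > 3 and the regularity condition holds (64(n/4)^4 = (64/4^4)n^4 with 64/4^4 < 1), Case 3 applies: T(n) = Θ(f(n)) = O(n^4).

Answer: O(n^4) - Case 3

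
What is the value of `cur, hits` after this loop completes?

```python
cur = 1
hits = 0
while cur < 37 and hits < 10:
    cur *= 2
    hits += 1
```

Double until >= 37 or 10 iterations
`cur, hits` takes the values: (1, 0) → (2, 0) → (2, 1) → (4, 1) → (4, 2) → (8, 2) → (8, 3) → (16, 3) → (16, 4) → (32, 4) → (32, 5) → (64, 5) → (64, 6)

Answer: 64, 6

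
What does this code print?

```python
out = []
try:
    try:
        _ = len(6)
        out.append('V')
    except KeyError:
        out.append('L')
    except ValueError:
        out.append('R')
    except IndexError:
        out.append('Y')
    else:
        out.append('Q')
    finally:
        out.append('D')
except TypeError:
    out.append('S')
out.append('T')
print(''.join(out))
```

Execution trace: 'D' (inner finally) → 'S' (outer except TypeError) → 'T' (after the try/except). Output: DST

Answer: DST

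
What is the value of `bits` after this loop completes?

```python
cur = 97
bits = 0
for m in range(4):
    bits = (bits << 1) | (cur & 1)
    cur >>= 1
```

Reverse lowest 4 bits of 97
`bits` takes the values: 0 → 1 → 2 → 4 → 8

Answer: 8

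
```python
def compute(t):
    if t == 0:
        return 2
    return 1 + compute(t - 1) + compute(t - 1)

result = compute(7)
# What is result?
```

compute(t) = 1 + 2·compute(t-1), compute(0)=2. Closed form: (2+1)·2^7 - 1 = 383.

Answer: 383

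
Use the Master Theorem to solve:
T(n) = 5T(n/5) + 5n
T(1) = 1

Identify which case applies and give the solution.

a=5, b=5, f(n)=5n. log_5(5) = 1. Since c=1 = 1, Case 2 applies: T(n) = Θ(n^log_b(a) · log n) = O(n log n).

Answer: O(n log n) - Case 2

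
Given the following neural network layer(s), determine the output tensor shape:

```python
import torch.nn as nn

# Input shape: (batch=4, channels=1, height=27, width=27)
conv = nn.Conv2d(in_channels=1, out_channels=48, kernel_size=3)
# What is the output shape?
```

Input: (4, 1, 27, 27) -> Output: (4, 48, 25, 25)

Answer: (4, 48, 25, 25)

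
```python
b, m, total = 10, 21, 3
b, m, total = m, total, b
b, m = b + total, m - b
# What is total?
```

Trace:
`b, m, total = 10, 21, 3` → b = 10; m = 21; total = 3
`b, m, total = m, total, b` → b = 21; m = 3; total = 10
`b, m = b + total, m - b` → b = 31; m = -18
So total = 10

Answer: 10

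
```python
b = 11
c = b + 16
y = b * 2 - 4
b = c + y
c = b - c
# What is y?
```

Trace:
`b = 11` → b = 11
`c = b + 16` → c = 27
`y = b * 2 - 4` → y = 18
`b = c + y` → b = 45
`c = b - c` → c = 18
So y = 18

Answer: 18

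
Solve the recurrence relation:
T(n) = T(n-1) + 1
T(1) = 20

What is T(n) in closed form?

Unrolling: T(n) = T(1) + 1·(n-1) = 20 + 1(n-1) = n + 19.

Answer: T(n) = n + 19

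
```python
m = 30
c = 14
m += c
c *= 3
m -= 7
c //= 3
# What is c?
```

Trace:
`m = 30` → m = 30
`c = 14` → c = 14
`m += c` → m = 44
`c *= 3` → c = 42
`m -= 7` → m = 37
`c //= 3` → c = 14
So c = 14

Answer: 14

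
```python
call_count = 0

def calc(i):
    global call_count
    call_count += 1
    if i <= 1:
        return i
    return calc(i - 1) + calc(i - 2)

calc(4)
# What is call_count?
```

Calls(i) = 1 + Calls(i-1) + Calls(i-2); Calls(0)=Calls(1)=1. For i=4 this gives 9.

Answer: 9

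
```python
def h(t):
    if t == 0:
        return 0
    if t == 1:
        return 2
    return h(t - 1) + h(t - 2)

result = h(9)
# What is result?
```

Build up from base cases: h(0)=0, h(1)=2, h(2)=2, h(3)=4, h(4)=6, h(5)=10, h(6)=16, ..., h(9)=68

Answer: 68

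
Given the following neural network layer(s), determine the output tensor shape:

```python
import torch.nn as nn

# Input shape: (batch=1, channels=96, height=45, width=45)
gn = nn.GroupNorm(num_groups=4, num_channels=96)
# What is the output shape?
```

Input: (1, 96, 45, 45) -> Output: (1, 96, 45, 45)

Answer: (1, 96, 45, 45)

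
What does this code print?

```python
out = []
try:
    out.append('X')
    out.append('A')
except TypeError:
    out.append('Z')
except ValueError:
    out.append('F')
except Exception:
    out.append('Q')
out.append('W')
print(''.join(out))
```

Execution trace: 'X' (try body) → 'A' (try body, no exception) → 'W' (after the try/except). Output: XAW

Answer: XAW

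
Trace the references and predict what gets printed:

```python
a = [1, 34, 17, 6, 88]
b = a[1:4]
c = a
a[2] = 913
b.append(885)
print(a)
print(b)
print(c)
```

Key concept: slice vs alias.
Step by step:
`a = [1, 34, 17, 6, 88]` → a = [1, 34, 17, 6, 88]
`b = a[1:4]` → b = [34, 17, 6]
`c = a` → c = [1, 34, 17, 6, 88] (same object as a)
`a[2] = 913` → a = [1, 34, 913, 6, 88] (same object as c); c = [1, 34, 913, 6, 88] (same object as a)
`b.append(885)` → b = [34, 17, 6, 885]
`print(a)` → prints [1, 34, 913, 6, 88]
`print(b)` → prints [34, 17, 6, 885]
`print(c)` → prints [1, 34, 913, 6, 88]

Answer:
[1, 34, 913, 6, 88]
[34, 17, 6, 885]
[1, 34, 913, 6, 88]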